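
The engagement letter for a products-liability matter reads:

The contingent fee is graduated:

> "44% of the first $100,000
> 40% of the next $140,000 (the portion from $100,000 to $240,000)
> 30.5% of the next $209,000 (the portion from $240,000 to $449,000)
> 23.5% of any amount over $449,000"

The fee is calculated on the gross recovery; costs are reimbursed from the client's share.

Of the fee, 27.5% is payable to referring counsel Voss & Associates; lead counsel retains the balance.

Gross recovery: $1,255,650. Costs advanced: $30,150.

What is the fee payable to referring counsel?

Fee base is the gross recovery, $1,255,650; costs are reimbursed separately.
First $100,000 at 44% = $44,000.00
Next $140,000 at 40% = $56,000.00
Next $209,000 at 30.5% = $63,745.00
Remaining $806,650 at 23.5% = $189,562.75
Fee: $44,000.00 + $56,000.00 + $63,745.00 + $189,562.75 = $353,307.75
Referral share: 27.5% of $353,307.75 = $97,159.63; lead counsel retains $353,307.75 − $97,159.63 = $256,148.12.

$97,159.63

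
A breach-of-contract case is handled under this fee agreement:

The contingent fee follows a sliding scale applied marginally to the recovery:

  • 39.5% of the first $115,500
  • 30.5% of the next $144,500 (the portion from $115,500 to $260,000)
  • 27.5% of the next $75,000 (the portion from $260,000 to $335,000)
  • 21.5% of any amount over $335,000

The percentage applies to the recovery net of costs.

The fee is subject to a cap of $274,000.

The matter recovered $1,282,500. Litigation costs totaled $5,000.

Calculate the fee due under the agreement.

$274,000.00

Fee base (net of costs): $1,282,500 − $5,000 = $1,277,500
First $115,500 at 39.5% = $45,622.50
Next $144,500 at 30.5% = $44,072.50
Next $75,000 at 27.5% = $20,625.00
Remaining $942,500 at 21.5% = $202,637.50
Fee: $45,622.50 + $44,072.50 + $20,625.00 + $202,637.50 = $312,957.50
$312,957.50 exceeds the $274,000 cap, so the fee is capped at $274,000.00.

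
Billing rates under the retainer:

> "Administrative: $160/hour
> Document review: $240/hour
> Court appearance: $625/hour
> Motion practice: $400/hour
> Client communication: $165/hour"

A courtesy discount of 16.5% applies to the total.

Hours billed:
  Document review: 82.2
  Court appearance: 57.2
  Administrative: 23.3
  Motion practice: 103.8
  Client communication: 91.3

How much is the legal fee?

Administrative: 23.3 × $160 = $3,728.00
Document review: 82.2 × $240 = $19,728.00
Court appearance: 57.2 × $625 = $35,750.00
Motion practice: 103.8 × $400 = $41,520.00
Client communication: 91.3 × $165 = $15,064.50
Subtotal: $115,790.50
Less 16.5% discount: −$19,105.43
Total: $115,790.50 − $19,105.43 = $96,685.07

$96,685.07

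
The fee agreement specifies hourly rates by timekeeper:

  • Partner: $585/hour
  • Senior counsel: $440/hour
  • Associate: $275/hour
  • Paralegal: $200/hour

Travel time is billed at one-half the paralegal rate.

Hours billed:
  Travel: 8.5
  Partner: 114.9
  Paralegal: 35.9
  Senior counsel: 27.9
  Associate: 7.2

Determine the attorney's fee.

$89,502.50

Partner: 114.9 × $585 = $67,216.50
Senior counsel: 27.9 × $440 = $12,276.00
Associate: 7.2 × $275 = $1,980.00
Paralegal: 35.9 × $200 = $7,180.00
Subtotal: $67,216.50 + $12,276.00 + $1,980.00 + $7,180.00 = $88,652.50
Travel: 8.5 × ($200 ÷ 2) = 8.5 × $100.00 = $850.00
Total: $88,652.50 + $850.00 = $89,502.50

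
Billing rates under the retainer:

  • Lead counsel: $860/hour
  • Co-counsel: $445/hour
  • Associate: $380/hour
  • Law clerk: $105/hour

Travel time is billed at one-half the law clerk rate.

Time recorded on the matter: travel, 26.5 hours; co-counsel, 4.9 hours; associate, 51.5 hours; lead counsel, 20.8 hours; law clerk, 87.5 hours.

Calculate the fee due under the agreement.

$50,217.25

Lead counsel: 20.8 × $860 = $17,888.00
Co-counsel: 4.9 × $445 = $2,180.50
Associate: 51.5 × $380 = $19,570.00
Law clerk: 87.5 × $105 = $9,187.50
Subtotal: $17,888.00 + $2,180.50 + $19,570.00 + $9,187.50 = $48,826.00
Travel: 26.5 × ($105 ÷ 2) = 26.5 × $52.50 = $1,391.25
Total: $48,826.00 + $1,391.25 = $50,217.25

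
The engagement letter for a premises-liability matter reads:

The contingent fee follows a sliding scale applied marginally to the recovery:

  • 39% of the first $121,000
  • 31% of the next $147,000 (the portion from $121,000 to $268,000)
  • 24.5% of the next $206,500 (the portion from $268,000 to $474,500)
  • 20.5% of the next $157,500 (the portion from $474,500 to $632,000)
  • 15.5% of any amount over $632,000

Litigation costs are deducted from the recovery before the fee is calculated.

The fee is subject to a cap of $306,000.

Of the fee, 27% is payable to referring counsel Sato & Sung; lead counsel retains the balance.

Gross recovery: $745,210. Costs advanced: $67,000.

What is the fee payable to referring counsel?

Fee base (net of costs): $745,210 − $67,000 = $678,210
First $121,000 at 39% = $47,190.00
Next $147,000 at 31% = $45,570.00
Next $206,500 at 24.5% = $50,592.50
Next $157,500 at 20.5% = $32,287.50
Remaining $46,210 at 15.5% = $7,162.55
Fee: $47,190.00 + $45,570.00 + $50,592.50 + $32,287.50 + $7,162.55 = $182,802.55
$182,802.55 is under the $306,000 cap.
Referral share: 27% of $182,802.55 = $49,356.69; lead counsel retains $182,802.55 − $49,356.69 = $133,445.86.

$49,356.69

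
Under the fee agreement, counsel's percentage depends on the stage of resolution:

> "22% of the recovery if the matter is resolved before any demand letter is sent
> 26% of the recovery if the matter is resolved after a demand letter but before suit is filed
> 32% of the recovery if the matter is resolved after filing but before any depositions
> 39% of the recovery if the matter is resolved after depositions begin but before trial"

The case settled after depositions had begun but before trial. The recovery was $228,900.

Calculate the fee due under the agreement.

$89,271.00

The matter settled after depositions had begun but before trial, so the 39% rate applies.
$228,900 × 39% = $89,271.00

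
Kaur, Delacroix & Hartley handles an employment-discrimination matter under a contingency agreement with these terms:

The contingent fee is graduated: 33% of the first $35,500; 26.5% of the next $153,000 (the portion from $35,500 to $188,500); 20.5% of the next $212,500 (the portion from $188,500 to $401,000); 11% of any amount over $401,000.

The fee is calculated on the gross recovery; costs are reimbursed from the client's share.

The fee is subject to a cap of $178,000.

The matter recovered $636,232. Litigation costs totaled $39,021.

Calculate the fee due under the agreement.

Fee base is the gross recovery, $636,232; costs are reimbursed separately.
First $35,500 at 33% = $11,715.00
Next $153,000 at 26.5% = $40,545.00
Next $212,500 at 20.5% = $43,562.50
Remaining $235,232 at 11% = $25,875.52
Fee: $11,715.00 + $40,545.00 + $43,562.50 + $25,875.52 = $121,698.02
$121,698.02 is under the $178,000 cap.

$121,698.02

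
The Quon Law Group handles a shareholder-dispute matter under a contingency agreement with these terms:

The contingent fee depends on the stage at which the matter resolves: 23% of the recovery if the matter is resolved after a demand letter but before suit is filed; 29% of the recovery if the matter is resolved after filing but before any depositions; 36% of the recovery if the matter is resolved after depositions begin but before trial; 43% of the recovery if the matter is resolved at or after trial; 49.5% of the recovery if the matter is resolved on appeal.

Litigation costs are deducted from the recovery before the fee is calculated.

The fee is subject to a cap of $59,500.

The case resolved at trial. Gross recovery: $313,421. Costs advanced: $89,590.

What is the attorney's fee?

$59,500.00

Fee base (net of costs): $313,421 − $89,590 = $223,831
The matter resolved at trial, so the 43% rate applies.
$223,831 × 43% = $96,247.33
$96,247.33 exceeds the $59,500 cap, so the fee is capped at $59,500.00.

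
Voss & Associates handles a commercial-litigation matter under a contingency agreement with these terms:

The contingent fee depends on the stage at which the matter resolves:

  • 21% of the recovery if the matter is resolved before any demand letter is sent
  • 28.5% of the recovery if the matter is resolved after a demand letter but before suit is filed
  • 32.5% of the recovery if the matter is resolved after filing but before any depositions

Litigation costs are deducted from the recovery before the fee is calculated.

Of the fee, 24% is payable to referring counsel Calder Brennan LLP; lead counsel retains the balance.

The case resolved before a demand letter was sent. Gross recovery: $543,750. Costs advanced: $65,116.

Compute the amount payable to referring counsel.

Fee base (net of costs): $543,750 − $65,116 = $478,634
The matter resolved before a demand letter was sent, so the 21% rate applies.
$478,634 × 21% = $100,513.14
Referral share: 24% of $100,513.14 = $24,123.15; lead counsel retains $100,513.14 − $24,123.15 = $76,389.99.

$24,123.15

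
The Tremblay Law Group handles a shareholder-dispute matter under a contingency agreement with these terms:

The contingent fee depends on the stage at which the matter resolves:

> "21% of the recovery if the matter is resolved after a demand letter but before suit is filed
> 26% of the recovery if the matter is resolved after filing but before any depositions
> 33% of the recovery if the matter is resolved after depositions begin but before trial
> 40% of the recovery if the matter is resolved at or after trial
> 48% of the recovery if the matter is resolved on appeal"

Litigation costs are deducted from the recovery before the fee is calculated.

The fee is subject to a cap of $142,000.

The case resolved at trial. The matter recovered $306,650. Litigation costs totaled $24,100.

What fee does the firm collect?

Fee base (net of costs): $306,650 − $24,100 = $282,550
The matter resolved at trial, so the 40% rate applies.
$282,550 × 40% = $113,020.00
$113,020.00 is under the $142,000 cap.

$113,020.00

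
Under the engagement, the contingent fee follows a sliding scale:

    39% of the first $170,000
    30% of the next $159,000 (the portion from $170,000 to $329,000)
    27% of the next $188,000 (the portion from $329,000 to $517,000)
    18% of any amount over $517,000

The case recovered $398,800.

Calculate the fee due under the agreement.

First $170,000 at 39% = $66,300.00
Next $159,000 at 30% = $47,700.00
Remaining $69,800 at 27% = $18,846.00
Fee: $66,300.00 + $47,700.00 + $18,846.00 = $132,846.00

$132,846.00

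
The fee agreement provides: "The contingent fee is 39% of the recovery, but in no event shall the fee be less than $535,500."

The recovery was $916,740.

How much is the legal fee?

39% of $916,740 = $357,528.60
That is below the $535,500 minimum, so the minimum applies.

$535,500.00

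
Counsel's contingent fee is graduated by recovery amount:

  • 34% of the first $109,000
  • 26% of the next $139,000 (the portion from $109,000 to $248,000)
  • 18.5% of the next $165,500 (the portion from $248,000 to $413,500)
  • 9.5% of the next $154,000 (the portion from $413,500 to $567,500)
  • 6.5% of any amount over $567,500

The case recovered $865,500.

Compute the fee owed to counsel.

First $109,000 at 34% = $37,060.00
Next $139,000 at 26% = $36,140.00
Next $165,500 at 18.5% = $30,617.50
Next $154,000 at 9.5% = $14,630.00
Remaining $298,000 at 6.5% = $19,370.00
Fee: $37,060.00 + $36,140.00 + $30,617.50 + $14,630.00 + $19,370.00 = $137,817.50

$137,817.50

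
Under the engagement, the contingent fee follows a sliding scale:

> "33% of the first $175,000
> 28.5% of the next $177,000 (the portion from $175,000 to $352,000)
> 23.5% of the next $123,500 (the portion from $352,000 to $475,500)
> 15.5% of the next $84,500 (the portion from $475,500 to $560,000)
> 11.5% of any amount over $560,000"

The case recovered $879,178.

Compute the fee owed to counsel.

First $175,000 at 33% = $57,750.00
Next $177,000 at 28.5% = $50,445.00
Next $123,500 at 23.5% = $29,022.50
Next $84,500 at 15.5% = $13,097.50
Remaining $319,178 at 11.5% = $36,705.47
Fee: $57,750.00 + $50,445.00 + $29,022.50 + $13,097.50 + $36,705.47 = $187,020.47

$187,020.47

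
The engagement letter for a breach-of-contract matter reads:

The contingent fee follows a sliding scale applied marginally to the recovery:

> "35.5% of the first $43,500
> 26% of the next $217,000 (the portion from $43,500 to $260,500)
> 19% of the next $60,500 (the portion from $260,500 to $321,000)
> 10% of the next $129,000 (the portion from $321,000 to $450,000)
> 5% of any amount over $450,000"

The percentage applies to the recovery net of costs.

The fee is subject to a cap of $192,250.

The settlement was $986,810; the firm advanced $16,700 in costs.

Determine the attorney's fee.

Fee base (net of costs): $986,810 − $16,700 = $970,110
First $43,500 at 35.5% = $15,442.50
Next $217,000 at 26% = $56,420.00
Next $60,500 at 19% = $11,495.00
Next $129,000 at 10% = $12,900.00
Remaining $520,110 at 5% = $26,005.50
Fee: $15,442.50 + $56,420.00 + $11,495.00 + $12,900.00 + $26,005.50 = $122,263.00
$122,263.00 is under the $192,250 cap.

$122,263.00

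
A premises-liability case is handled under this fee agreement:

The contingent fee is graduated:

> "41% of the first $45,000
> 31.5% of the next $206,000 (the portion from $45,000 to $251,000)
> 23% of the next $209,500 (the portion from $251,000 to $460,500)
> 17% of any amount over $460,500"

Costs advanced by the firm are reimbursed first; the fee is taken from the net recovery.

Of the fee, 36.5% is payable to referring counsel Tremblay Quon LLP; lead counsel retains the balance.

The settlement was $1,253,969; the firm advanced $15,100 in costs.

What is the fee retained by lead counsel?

$167,543.31

Fee base (net of costs): $1,253,969 − $15,100 = $1,238,869
First $45,000 at 41% = $18,450.00
Next $206,000 at 31.5% = $64,890.00
Next $209,500 at 23% = $48,185.00
Remaining $778,369 at 17% = $132,322.73
Fee: $18,450.00 + $64,890.00 + $48,185.00 + $132,322.73 = $263,847.73
Referral share: 36.5% of $263,847.73 = $96,304.42; lead counsel retains $263,847.73 − $96,304.42 = $167,543.31.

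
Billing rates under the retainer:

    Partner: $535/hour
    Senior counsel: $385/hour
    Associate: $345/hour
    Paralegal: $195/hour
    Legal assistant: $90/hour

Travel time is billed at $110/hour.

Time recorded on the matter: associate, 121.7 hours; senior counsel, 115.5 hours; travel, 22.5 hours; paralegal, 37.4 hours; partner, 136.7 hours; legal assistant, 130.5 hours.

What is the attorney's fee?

Partner: 136.7 × $535 = $73,134.50
Senior counsel: 115.5 × $385 = $44,467.50
Associate: 121.7 × $345 = $41,986.50
Paralegal: 37.4 × $195 = $7,293.00
Legal assistant: 130.5 × $90 = $11,745.00
Subtotal: $73,134.50 + $44,467.50 + $41,986.50 + $7,293.00 + $11,745.00 = $178,626.50
Travel: 22.5 × $110 = $2,475.00
Total: $178,626.50 + $2,475.00 = $181,101.50

$181,101.50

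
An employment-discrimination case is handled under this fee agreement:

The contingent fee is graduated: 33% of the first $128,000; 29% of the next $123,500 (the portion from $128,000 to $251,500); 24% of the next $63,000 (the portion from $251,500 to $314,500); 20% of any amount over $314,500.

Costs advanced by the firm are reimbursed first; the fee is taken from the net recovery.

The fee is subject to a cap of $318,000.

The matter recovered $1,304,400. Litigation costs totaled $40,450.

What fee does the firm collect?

$283,065.00

Fee base (net of costs): $1,304,400 − $40,450 = $1,263,950
First $128,000 at 33% = $42,240.00
Next $123,500 at 29% = $35,815.00
Next $63,000 at 24% = $15,120.00
Remaining $949,450 at 20% = $189,890.00
Fee: $42,240.00 + $35,815.00 + $15,120.00 + $189,890.00 = $283,065.00
$283,065.00 is under the $318,000 cap.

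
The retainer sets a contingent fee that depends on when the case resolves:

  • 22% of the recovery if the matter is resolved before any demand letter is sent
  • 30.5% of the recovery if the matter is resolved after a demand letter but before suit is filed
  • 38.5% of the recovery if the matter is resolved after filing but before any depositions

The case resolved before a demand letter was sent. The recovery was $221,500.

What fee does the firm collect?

$48,730.00

The matter resolved before a demand letter was sent, so the 22% rate applies.
$221,500 × 22% = $48,730.00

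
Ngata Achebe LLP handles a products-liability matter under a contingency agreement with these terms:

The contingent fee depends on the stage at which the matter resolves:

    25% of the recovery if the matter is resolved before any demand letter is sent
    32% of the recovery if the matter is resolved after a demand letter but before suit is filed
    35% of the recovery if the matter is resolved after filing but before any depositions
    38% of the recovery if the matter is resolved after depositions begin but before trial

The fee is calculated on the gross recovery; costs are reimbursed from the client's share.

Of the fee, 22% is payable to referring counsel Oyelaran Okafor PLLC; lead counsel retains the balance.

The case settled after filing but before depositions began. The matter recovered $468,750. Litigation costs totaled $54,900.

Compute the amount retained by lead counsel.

Fee base is the gross recovery, $468,750; costs are reimbursed separately.
The matter settled after filing but before depositions began, so the 35% rate applies.
$468,750 × 35% = $164,062.50
Referral share: 22% of $164,062.50 = $36,093.75; lead counsel retains $164,062.50 − $36,093.75 = $127,968.75.

$127,968.75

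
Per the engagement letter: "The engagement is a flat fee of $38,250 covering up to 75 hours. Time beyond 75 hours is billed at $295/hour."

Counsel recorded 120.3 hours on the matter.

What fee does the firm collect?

$51,613.50

Flat fee: $38,250.00
Excess hours: 120.3 − 75 = 45.3
Overrun: 45.3 × $295 = $13,363.50
Total: $38,250.00 + $13,363.50 = $51,613.50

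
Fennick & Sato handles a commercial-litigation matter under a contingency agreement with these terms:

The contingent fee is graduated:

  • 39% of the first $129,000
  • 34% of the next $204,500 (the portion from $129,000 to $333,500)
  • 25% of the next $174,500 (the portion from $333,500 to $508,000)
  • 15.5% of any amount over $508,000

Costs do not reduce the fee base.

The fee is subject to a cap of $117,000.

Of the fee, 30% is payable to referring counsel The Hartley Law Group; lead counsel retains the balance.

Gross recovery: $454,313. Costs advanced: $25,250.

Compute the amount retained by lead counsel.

Fee base is the gross recovery, $454,313; costs are reimbursed separately.
First $129,000 at 39% = $50,310.00
Next $204,500 at 34% = $69,530.00
Remaining $120,813 at 25% = $30,203.25
Fee: $50,310.00 + $69,530.00 + $30,203.25 = $150,043.25
$150,043.25 exceeds the $117,000 cap, so the fee is capped at $117,000.00.
Referral share: 30% of $117,000.00 = $35,100.00; lead counsel retains $117,000.00 − $35,100.00 = $81,900.00.

$81,900.00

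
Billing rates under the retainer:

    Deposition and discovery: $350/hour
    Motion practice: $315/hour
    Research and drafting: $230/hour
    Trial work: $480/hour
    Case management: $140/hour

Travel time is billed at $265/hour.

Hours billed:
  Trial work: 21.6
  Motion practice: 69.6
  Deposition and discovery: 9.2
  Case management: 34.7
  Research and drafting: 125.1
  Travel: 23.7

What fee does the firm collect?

Deposition and discovery: 9.2 × $350 = $3,220.00
Motion practice: 69.6 × $315 = $21,924.00
Research and drafting: 125.1 × $230 = $28,773.00
Trial work: 21.6 × $480 = $10,368.00
Case management: 34.7 × $140 = $4,858.00
Subtotal: $3,220.00 + $21,924.00 + $28,773.00 + $10,368.00 + $4,858.00 = $69,143.00
Travel: 23.7 × $265 = $6,280.50
Total: $69,143.00 + $6,280.50 = $75,423.50

$75,423.50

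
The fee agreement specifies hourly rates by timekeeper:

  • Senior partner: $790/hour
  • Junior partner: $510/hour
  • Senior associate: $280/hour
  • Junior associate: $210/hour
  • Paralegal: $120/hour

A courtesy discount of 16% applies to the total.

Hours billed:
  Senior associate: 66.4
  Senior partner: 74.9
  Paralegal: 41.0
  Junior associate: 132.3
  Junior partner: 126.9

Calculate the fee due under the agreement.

Senior partner: 74.9 × $790 = $59,171.00
Junior partner: 126.9 × $510 = $64,719.00
Senior associate: 66.4 × $280 = $18,592.00
Junior associate: 132.3 × $210 = $27,783.00
Paralegal: 41.0 × $120 = $4,920.00
Subtotal: $175,185.00
Less 16% discount: −$28,029.60
Total: $175,185.00 − $28,029.60 = $147,155.40

$147,155.40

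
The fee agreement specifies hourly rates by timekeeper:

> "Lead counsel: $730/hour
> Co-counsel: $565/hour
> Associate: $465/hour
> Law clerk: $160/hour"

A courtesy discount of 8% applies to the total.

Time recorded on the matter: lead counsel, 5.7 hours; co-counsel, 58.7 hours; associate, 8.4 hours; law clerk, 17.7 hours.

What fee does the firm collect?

Lead counsel: 5.7 × $730 = $4,161.00
Co-counsel: 58.7 × $565 = $33,165.50
Associate: 8.4 × $465 = $3,906.00
Law clerk: 17.7 × $160 = $2,832.00
Subtotal: $44,064.50
Less 8% discount: −$3,525.16
Total: $44,064.50 − $3,525.16 = $40,539.34

$40,539.34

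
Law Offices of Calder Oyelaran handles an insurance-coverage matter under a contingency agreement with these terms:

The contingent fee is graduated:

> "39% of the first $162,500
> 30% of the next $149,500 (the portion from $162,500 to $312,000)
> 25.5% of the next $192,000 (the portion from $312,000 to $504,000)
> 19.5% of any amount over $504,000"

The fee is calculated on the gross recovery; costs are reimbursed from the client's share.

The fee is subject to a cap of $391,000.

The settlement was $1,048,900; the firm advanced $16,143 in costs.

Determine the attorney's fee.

$263,440.50

Fee base is the gross recovery, $1,048,900; costs are reimbursed separately.
First $162,500 at 39% = $63,375.00
Next $149,500 at 30% = $44,850.00
Next $192,000 at 25.5% = $48,960.00
Remaining $544,900 at 19.5% = $106,255.50
Fee: $63,375.00 + $44,850.00 + $48,960.00 + $106,255.50 = $263,440.50
$263,440.50 is under the $391,000 cap.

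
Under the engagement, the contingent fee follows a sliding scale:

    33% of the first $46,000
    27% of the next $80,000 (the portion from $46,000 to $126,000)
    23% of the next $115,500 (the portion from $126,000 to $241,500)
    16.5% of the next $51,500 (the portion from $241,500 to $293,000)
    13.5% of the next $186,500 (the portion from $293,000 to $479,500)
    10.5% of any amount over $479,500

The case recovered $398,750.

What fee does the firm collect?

First $46,000 at 33% = $15,180.00
Next $80,000 at 27% = $21,600.00
Next $115,500 at 23% = $26,565.00
Next $51,500 at 16.5% = $8,497.50
Remaining $105,750 at 13.5% = $14,276.25
Fee: $15,180.00 + $21,600.00 + $26,565.00 + $8,497.50 + $14,276.25 = $86,118.75

$86,118.75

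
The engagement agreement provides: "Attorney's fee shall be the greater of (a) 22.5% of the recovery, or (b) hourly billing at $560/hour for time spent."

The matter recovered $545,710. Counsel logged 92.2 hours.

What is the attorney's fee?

(a) 22.5% of $545,710 = $122,784.75
(b) 92.2 × $560 = $51,632.00
The greater is (a): $122,784.75.

$122,784.75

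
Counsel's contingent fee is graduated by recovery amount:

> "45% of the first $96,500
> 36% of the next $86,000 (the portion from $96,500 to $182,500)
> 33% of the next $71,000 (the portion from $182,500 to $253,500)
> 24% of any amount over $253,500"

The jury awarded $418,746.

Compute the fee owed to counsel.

First $96,500 at 45% = $43,425.00
Next $86,000 at 36% = $30,960.00
Next $71,000 at 33% = $23,430.00
Remaining $165,246 at 24% = $39,659.04
Fee: $43,425.00 + $30,960.00 + $23,430.00 + $39,659.04 = $137,474.04

$137,474.04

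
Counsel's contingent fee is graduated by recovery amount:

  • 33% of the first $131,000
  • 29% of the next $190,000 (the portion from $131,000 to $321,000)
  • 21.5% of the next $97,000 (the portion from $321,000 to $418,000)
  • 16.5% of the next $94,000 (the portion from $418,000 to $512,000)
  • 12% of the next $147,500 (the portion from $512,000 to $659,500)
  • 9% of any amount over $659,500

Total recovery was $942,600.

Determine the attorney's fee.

$177,874.00

First $131,000 at 33% = $43,230.00
Next $190,000 at 29% = $55,100.00
Next $97,000 at 21.5% = $20,855.00
Next $94,000 at 16.5% = $15,510.00
Next $147,500 at 12% = $17,700.00
Remaining $283,100 at 9% = $25,479.00
Fee: $43,230.00 + $55,100.00 + $20,855.00 + $15,510.00 + $17,700.00 + $25,479.00 = $177,874.00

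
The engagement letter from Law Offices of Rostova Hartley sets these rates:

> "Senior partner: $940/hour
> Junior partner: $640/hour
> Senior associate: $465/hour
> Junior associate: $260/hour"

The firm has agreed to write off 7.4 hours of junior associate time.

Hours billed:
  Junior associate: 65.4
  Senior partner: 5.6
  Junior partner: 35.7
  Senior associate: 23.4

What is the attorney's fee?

Senior partner: 5.6 × $940 = $5,264.00
Junior partner: 35.7 × $640 = $22,848.00
Senior associate: 23.4 × $465 = $10,881.00
Junior associate: 65.4 × $260 = $17,004.00
Subtotal: $55,997.00
Write-off: 7.4 × $260 = $1,924.00
Total: $55,997.00 − $1,924.00 = $54,073.00

$54,073.00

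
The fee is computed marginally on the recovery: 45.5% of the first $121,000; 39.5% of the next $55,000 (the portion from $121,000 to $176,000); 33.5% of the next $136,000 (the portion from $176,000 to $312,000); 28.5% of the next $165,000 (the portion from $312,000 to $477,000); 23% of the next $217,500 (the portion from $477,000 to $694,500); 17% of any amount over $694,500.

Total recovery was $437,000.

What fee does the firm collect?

First $121,000 at 45.5% = $55,055.00
Next $55,000 at 39.5% = $21,725.00
Next $136,000 at 33.5% = $45,560.00
Remaining $125,000 at 28.5% = $35,625.00
Fee: $55,055.00 + $21,725.00 + $45,560.00 + $35,625.00 = $157,965.00

$157,965.00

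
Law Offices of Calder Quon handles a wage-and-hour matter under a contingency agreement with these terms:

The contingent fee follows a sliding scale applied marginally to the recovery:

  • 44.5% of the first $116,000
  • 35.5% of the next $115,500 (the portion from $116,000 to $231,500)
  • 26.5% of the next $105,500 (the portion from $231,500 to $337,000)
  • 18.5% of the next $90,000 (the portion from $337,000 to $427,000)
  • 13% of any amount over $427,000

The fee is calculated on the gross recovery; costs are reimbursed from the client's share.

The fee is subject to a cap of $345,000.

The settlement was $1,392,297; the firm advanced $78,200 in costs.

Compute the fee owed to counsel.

Fee base is the gross recovery, $1,392,297; costs are reimbursed separately.
First $116,000 at 44.5% = $51,620.00
Next $115,500 at 35.5% = $41,002.50
Next $105,500 at 26.5% = $27,957.50
Next $90,000 at 18.5% = $16,650.00
Remaining $965,297 at 13% = $125,488.61
Fee: $51,620.00 + $41,002.50 + $27,957.50 + $16,650.00 + $125,488.61 = $262,718.61
$262,718.61 is under the $345,000 cap.

$262,718.61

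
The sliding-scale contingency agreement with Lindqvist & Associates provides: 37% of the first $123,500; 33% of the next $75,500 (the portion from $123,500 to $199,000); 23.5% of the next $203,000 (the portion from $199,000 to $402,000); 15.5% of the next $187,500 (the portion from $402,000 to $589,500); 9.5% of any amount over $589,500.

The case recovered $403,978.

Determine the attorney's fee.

First $123,500 at 37% = $45,695.00
Next $75,500 at 33% = $24,915.00
Next $203,000 at 23.5% = $47,705.00
Remaining $1,978 at 15.5% = $306.59
Fee: $45,695.00 + $24,915.00 + $47,705.00 + $306.59 = $118,621.59

$118,621.59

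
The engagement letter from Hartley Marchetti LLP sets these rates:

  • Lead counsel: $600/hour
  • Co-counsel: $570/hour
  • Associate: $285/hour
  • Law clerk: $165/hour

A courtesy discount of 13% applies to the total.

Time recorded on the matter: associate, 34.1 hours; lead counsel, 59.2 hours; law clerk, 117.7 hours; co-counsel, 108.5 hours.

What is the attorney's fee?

$110,058.48

Lead counsel: 59.2 × $600 = $35,520.00
Co-counsel: 108.5 × $570 = $61,845.00
Associate: 34.1 × $285 = $9,718.50
Law clerk: 117.7 × $165 = $19,420.50
Subtotal: $126,504.00
Less 13% discount: −$16,445.52
Total: $126,504.00 − $16,445.52 = $110,058.48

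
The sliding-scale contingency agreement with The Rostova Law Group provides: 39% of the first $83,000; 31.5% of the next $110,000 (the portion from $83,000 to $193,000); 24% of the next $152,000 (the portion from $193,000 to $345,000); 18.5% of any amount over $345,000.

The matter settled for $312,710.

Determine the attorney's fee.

$95,750.40

First $83,000 at 39% = $32,370.00
Next $110,000 at 31.5% = $34,650.00
Remaining $119,710 at 24% = $28,730.40
Fee: $32,370.00 + $34,650.00 + $28,730.40 = $95,750.40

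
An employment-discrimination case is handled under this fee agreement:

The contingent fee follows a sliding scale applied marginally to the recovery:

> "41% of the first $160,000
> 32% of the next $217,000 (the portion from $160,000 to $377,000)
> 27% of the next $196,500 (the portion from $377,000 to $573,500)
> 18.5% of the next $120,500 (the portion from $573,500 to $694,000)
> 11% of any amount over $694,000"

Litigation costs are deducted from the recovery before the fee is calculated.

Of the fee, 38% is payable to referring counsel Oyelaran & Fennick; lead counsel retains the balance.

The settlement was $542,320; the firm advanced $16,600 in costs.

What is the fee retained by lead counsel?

$108,620.53

Fee base (net of costs): $542,320 − $16,600 = $525,720
First $160,000 at 41% = $65,600.00
Next $217,000 at 32% = $69,440.00
Remaining $148,720 at 27% = $40,154.40
Fee: $65,600.00 + $69,440.00 + $40,154.40 = $175,194.40
Referral share: 38% of $175,194.40 = $66,573.87; lead counsel retains $175,194.40 − $66,573.87 = $108,620.53.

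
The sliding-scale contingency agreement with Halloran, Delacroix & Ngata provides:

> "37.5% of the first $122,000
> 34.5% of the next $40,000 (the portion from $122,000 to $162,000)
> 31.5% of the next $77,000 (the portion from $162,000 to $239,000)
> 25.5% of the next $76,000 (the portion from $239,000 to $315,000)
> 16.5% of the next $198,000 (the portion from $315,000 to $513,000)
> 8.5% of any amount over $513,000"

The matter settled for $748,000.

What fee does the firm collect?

First $122,000 at 37.5% = $45,750.00
Next $40,000 at 34.5% = $13,800.00
Next $77,000 at 31.5% = $24,255.00
Next $76,000 at 25.5% = $19,380.00
Next $198,000 at 16.5% = $32,670.00
Remaining $235,000 at 8.5% = $19,975.00
Fee: $45,750.00 + $13,800.00 + $24,255.00 + $19,380.00 + $32,670.00 + $19,975.00 = $155,830.00

$155,830.00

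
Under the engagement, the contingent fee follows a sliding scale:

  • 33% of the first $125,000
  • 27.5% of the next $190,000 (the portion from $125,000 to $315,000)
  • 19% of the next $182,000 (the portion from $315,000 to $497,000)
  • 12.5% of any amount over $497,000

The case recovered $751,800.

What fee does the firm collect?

First $125,000 at 33% = $41,250.00
Next $190,000 at 27.5% = $52,250.00
Next $182,000 at 19% = $34,580.00
Remaining $254,800 at 12.5% = $31,850.00
Fee: $41,250.00 + $52,250.00 + $34,580.00 + $31,850.00 = $159,930.00

$159,930.00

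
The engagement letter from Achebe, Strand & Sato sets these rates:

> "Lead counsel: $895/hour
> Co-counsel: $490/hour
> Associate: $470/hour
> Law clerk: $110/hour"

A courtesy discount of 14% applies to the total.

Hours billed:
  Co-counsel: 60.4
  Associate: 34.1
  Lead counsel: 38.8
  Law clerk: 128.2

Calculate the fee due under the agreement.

$81,227.86

Lead counsel: 38.8 × $895 = $34,726.00
Co-counsel: 60.4 × $490 = $29,596.00
Associate: 34.1 × $470 = $16,027.00
Law clerk: 128.2 × $110 = $14,102.00
Subtotal: $94,451.00
Less 14% discount: −$13,223.14
Total: $94,451.00 − $13,223.14 = $81,227.86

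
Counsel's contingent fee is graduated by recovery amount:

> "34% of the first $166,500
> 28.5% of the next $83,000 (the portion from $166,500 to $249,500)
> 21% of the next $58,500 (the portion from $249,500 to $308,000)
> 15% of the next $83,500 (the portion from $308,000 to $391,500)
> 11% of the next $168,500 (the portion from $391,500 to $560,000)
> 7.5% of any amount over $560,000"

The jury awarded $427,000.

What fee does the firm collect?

$108,980.00

First $166,500 at 34% = $56,610.00
Next $83,000 at 28.5% = $23,655.00
Next $58,500 at 21% = $12,285.00
Next $83,500 at 15% = $12,525.00
Remaining $35,500 at 11% = $3,905.00
Fee: $56,610.00 + $23,655.00 + $12,285.00 + $12,525.00 + $3,905.00 = $108,980.00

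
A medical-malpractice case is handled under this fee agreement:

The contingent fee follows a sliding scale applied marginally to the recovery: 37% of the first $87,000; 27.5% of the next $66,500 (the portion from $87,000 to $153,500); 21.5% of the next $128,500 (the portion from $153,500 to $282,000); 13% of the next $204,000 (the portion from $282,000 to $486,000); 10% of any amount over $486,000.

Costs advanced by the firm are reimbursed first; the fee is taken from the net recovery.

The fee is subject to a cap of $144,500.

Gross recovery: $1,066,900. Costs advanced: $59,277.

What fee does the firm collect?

$144,500.00

Fee base (net of costs): $1,066,900 − $59,277 = $1,007,623
First $87,000 at 37% = $32,190.00
Next $66,500 at 27.5% = $18,287.50
Next $128,500 at 21.5% = $27,627.50
Next $204,000 at 13% = $26,520.00
Remaining $521,623 at 10% = $52,162.30
Fee: $32,190.00 + $18,287.50 + $27,627.50 + $26,520.00 + $52,162.30 = $156,787.30
$156,787.30 exceeds the $144,500 cap, so the fee is capped at $144,500.00.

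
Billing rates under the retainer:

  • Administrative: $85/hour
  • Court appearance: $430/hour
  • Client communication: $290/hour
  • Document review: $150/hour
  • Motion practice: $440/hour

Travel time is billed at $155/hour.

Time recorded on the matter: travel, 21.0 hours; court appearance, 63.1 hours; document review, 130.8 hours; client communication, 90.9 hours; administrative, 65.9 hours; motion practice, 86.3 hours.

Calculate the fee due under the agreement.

Administrative: 65.9 × $85 = $5,601.50
Court appearance: 63.1 × $430 = $27,133.00
Client communication: 90.9 × $290 = $26,361.00
Document review: 130.8 × $150 = $19,620.00
Motion practice: 86.3 × $440 = $37,972.00
Subtotal: $5,601.50 + $27,133.00 + $26,361.00 + $19,620.00 + $37,972.00 = $116,687.50
Travel: 21.0 × $155 = $3,255.00
Total: $116,687.50 + $3,255.00 = $119,942.50

$119,942.50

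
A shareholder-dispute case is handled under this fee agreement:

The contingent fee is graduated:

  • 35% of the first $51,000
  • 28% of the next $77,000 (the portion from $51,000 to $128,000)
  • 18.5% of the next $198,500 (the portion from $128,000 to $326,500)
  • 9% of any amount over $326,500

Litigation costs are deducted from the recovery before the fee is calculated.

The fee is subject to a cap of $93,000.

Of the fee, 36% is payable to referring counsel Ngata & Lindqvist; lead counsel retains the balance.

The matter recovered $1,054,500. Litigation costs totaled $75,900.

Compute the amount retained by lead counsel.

$59,520.00

Fee base (net of costs): $1,054,500 − $75,900 = $978,600
First $51,000 at 35% = $17,850.00
Next $77,000 at 28% = $21,560.00
Next $198,500 at 18.5% = $36,722.50
Remaining $652,100 at 9% = $58,689.00
Fee: $17,850.00 + $21,560.00 + $36,722.50 + $58,689.00 = $134,821.50
$134,821.50 exceeds the $93,000 cap, so the fee is capped at $93,000.00.
Referral share: 36% of $93,000.00 = $33,480.00; lead counsel retains $93,000.00 − $33,480.00 = $59,520.00.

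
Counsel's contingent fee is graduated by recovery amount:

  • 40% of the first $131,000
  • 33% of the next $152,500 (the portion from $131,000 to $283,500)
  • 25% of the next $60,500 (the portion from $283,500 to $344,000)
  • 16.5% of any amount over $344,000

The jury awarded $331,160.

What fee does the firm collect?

First $131,000 at 40% = $52,400.00
Next $152,500 at 33% = $50,325.00
Remaining $47,660 at 25% = $11,915.00
Fee: $52,400.00 + $50,325.00 + $11,915.00 = $114,640.00

$114,640.00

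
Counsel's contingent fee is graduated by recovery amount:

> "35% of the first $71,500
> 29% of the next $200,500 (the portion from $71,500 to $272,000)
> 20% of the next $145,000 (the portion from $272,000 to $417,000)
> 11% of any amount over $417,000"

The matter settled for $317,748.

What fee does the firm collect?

$92,319.60

First $71,500 at 35% = $25,025.00
Next $200,500 at 29% = $58,145.00
Remaining $45,748 at 20% = $9,149.60
Fee: $25,025.00 + $58,145.00 + $9,149.60 = $92,319.60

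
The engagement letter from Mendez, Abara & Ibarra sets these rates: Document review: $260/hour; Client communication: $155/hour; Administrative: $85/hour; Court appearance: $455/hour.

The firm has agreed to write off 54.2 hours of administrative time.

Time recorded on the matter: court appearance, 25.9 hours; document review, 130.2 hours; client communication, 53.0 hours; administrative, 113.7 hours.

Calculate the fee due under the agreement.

$58,909.00

Document review: 130.2 × $260 = $33,852.00
Client communication: 53.0 × $155 = $8,215.00
Administrative: 113.7 × $85 = $9,664.50
Court appearance: 25.9 × $455 = $11,784.50
Subtotal: $63,516.00
Write-off: 54.2 × $85 = $4,607.00
Total: $63,516.00 − $4,607.00 = $58,909.00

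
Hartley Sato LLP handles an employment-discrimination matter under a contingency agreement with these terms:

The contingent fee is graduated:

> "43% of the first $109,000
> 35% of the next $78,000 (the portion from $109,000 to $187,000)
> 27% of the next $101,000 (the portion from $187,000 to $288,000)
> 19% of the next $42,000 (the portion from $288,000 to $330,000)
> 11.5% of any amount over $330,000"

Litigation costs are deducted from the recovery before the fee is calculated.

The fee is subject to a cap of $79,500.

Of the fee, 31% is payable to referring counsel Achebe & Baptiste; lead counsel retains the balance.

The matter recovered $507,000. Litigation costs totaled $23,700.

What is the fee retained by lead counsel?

Fee base (net of costs): $507,000 − $23,700 = $483,300
First $109,000 at 43% = $46,870.00
Next $78,000 at 35% = $27,300.00
Next $101,000 at 27% = $27,270.00
Next $42,000 at 19% = $7,980.00
Remaining $153,300 at 11.5% = $17,629.50
Fee: $46,870.00 + $27,300.00 + $27,270.00 + $7,980.00 + $17,629.50 = $127,049.50
$127,049.50 exceeds the $79,500 cap, so the fee is capped at $79,500.00.
Referral share: 31% of $79,500.00 = $24,645.00; lead counsel retains $79,500.00 − $24,645.00 = $54,855.00.

$54,855.00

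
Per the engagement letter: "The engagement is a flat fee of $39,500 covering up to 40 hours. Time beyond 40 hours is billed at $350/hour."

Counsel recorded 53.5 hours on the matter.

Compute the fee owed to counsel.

Flat fee: $39,500.00
Excess hours: 53.5 − 40 = 13.5
Overrun: 13.5 × $350 = $4,725.00
Total: $39,500.00 + $4,725.00 = $44,225.00

$44,225.00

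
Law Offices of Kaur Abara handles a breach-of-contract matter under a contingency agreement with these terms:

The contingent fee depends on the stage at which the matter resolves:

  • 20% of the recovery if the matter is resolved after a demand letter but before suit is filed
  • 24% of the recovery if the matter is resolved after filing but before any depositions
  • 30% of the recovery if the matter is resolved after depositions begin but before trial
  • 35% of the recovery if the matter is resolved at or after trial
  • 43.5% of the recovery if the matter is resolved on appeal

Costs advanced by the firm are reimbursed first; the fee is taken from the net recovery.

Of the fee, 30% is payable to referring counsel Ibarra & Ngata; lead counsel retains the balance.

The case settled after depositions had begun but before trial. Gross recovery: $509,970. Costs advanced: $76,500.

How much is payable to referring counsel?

Fee base (net of costs): $509,970 − $76,500 = $433,470
The matter settled after depositions had begun but before trial, so the 30% rate applies.
$433,470 × 30% = $130,041.00
Referral share: 30% of $130,041.00 = $39,012.30; lead counsel retains $130,041.00 − $39,012.30 = $91,028.70.

$39,012.30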